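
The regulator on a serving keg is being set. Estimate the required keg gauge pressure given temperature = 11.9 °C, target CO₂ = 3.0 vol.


psi = vols/(0.01821 + 0.09011·e^(−0.04·T)) − 14.695
psi = 3.0/(0.01821 + 0.09011·e^(−0.04·11.9)) − 14.695

25.7406 psi


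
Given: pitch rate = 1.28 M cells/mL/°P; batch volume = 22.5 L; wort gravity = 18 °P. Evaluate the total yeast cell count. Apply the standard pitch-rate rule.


cells (billions) = rate · V_L · °P
cells = 1.28 · 22.5 · 18

518.4000 billion cells


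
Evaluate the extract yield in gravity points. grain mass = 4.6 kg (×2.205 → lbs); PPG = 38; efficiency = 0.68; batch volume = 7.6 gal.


points = lbs × PPG × eff / vol
lbs = 4.6 × 2.205 = 10.1430
points = 10.1430 × 38 × 0.68 / 7.6

34.4862 points


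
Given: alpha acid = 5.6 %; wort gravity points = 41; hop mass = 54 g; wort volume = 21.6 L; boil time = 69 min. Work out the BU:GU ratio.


U = 1.65·0.000125^(GP/1000)·(1−e^(−0.04t))/4.15;  IBU = (α/100)·m·U·1000/V;  BU:GU = IBU/GP
U = 1.65·0.000125^(41/1000)·(1−e^(−0.04·69))/4.15 = 0.2576
IBU = (5.6/100)·54·0.2576·1000/21.6 = 36.0696
BU:GU = 36.0696/41

0.8797


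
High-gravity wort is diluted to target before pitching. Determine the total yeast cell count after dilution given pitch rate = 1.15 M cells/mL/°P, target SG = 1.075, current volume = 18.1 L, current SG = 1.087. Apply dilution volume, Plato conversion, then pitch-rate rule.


V_w = V·((SG_c−1)/(SG_t−1)−1);  °P = 259 − 259/SG_t;  cells = rate·(V+V_w)·°P
V_w = 18.1·((1.087−1)/(1.075−1)−1) = 2.8960
V_final = 18.1 + 2.8960 = 20.9960
°P = 259 − 259/1.075 = 18.0698
cells = 1.15·20.9960·18.0698

436.3018 billion cells


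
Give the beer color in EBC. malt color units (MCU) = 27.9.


SRM = 1.4922·MCU^0.6859;  EBC = SRM·1.97
SRM = 1.4922·27.9^0.6859 = 14.6341
EBC = 14.6341·1.97

28.8292 EBC


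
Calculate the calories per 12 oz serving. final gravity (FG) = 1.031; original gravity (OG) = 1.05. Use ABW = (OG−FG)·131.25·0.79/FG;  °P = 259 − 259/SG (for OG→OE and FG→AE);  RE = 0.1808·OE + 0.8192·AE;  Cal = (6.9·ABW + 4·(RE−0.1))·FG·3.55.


ABW = (1.05 − 1.031)·131.25·0.79/1.031 = 1.9108
OE = 259 − 259/1.05 = 12.3333 °P
AE = 259 − 259/1.031 = 7.7876 °P
RE = 0.1808·12.3333 + 0.8192·7.7876 = 8.6095 °P
Cal = (6.9·1.9108 + 4·(8.6095−0.1))·1.031·3.55

172.8368 kcal


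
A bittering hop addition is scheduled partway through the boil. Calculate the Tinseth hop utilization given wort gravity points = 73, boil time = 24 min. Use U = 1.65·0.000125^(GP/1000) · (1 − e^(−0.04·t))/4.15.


bigness = 1.65·0.000125^(73/1000) = 0.8562
boil_factor = (1 − e^(−0.04·24))/4.15 = 0.1487
U = 0.8562 · 0.1487

0.1273


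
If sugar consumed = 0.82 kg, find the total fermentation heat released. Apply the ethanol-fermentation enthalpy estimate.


Q = m_sugar · 590 kJ/kg
Q = 0.82 · 590

483.8000 kJ


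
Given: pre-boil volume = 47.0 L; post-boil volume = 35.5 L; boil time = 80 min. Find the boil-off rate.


rate = (V_pre − V_post) / (t_min/60)
rate = (47.0 − 35.5) / (80/60)

8.6250 L/hr


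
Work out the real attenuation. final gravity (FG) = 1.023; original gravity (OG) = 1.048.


AA = (OG−FG)/(OG−1)·100;  RA = AA·0.8192
AA = (1.048 − 1.023)/(1.048 − 1)·100 = 52.0833
RA = 52.0833·0.8192

42.6667 %


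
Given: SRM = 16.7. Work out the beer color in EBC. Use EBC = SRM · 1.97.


EBC = 16.7 · 1.97

32.8990 EBC


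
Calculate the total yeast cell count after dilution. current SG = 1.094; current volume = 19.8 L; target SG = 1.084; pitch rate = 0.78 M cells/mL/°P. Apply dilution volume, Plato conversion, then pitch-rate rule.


V_w = V·((SG_c−1)/(SG_t−1)−1);  °P = 259 − 259/SG_t;  cells = rate·(V+V_w)·°P
V_w = 19.8·((1.094−1)/(1.084−1)−1) = 2.3571
V_final = 19.8 + 2.3571 = 22.1571
°P = 259 − 259/1.084 = 20.0701
cells = 0.78·22.1571·20.0701

346.8631 billion cells


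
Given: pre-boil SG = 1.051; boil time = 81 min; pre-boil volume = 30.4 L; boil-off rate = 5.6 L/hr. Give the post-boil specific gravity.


V_post = V_pre − rate·(t/60);  SG_post = 1 + (SG_pre−1)·V_pre/V_post
V_post = 30.4 − 5.6·(81/60) = 22.8400
SG_post = 1 + (1.051 − 1)·30.4/22.8400

1.0679


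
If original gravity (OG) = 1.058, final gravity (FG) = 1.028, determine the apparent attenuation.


AA = (OG − FG)/(OG − 1) · 100
AA = (1.058 − 1.028)/(1.058 − 1) · 100

51.7241 %


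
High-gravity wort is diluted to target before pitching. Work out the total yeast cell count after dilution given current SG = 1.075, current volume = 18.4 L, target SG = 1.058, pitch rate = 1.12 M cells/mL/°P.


V_w = V·((SG_c−1)/(SG_t−1)−1);  °P = 259 − 259/SG_t;  cells = rate·(V+V_w)·°P
V_w = 18.4·((1.075−1)/(1.058−1)−1) = 5.3931
V_final = 18.4 + 5.3931 = 23.7931
°P = 259 − 259/1.058 = 14.1985
cells = 1.12·23.7931·14.1985

378.3652 billion cells


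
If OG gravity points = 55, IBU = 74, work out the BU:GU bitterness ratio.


BU:GU = IBU / OG_points
BU:GU = 74 / 55

1.3455


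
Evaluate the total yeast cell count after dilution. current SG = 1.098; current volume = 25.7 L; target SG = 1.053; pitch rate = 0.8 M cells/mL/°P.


V_w = V·((SG_c−1)/(SG_t−1)−1);  °P = 259 − 259/SG_t;  cells = rate·(V+V_w)·°P
V_w = 25.7·((1.098−1)/(1.053−1)−1) = 21.8208
V_final = 25.7 + 21.8208 = 47.5208
°P = 259 − 259/1.053 = 13.0361
cells = 0.8·47.5208·13.0361

495.5878 billion cells


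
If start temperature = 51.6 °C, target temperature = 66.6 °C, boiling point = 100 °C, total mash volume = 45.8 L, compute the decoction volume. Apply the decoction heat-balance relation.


V_dec = V_total·(T_target − T_start)/(T_boil − T_start)
V_dec = 45.8·(66.6 − 51.6)/(100 − 51.6)

14.1942 L


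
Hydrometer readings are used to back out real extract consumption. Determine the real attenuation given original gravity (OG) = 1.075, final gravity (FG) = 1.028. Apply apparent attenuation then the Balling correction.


AA = (OG−FG)/(OG−1)·100;  RA = AA·0.8192
AA = (1.075 − 1.028)/(1.075 − 1)·100 = 62.6667
RA = 62.6667·0.8192

51.3365 %


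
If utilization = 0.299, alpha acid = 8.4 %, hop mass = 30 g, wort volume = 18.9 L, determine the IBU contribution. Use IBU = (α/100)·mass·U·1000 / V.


IBU = (8.4/100)·30·0.299·1000 / 18.9

39.8667 IBU


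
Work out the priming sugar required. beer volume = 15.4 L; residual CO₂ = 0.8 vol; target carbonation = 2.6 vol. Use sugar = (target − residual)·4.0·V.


sugar = (2.6 − 0.8)·4.0·15.4

110.8800 g


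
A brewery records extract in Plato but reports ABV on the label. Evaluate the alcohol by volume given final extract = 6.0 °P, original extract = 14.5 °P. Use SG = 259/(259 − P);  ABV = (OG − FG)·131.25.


OG = 259/(259 − 14.5) = 1.0593
FG = 259/(259 − 6.0) = 1.0237
ABV = (1.0593 − 1.0237)·131.25

4.6711 % ABV


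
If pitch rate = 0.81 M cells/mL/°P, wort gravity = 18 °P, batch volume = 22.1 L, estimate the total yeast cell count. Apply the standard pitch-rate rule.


cells (billions) = rate · V_L · °P
cells = 0.81 · 22.1 · 18

322.2180 billion cells


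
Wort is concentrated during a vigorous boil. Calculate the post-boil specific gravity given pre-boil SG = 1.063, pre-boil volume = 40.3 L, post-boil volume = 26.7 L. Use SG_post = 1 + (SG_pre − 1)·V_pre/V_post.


pts_pre = (1.063 − 1)·1000 = 63.0000
pts_post = 63.0000·40.3/26.7 = 95.0899
SG_post = 1 + 95.0899/1000

1.0951


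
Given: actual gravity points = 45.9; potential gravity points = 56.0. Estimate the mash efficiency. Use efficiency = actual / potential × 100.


efficiency = 45.9 / 56.0 × 100

81.9643 %


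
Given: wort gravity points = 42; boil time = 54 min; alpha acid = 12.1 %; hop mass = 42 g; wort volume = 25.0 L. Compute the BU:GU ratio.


U = 1.65·0.000125^(GP/1000)·(1−e^(−0.04t))/4.15;  IBU = (α/100)·m·U·1000/V;  BU:GU = IBU/GP
U = 1.65·0.000125^(42/1000)·(1−e^(−0.04·54))/4.15 = 0.2412
IBU = (12.1/100)·42·0.2412·1000/25.0 = 49.0213
BU:GU = 49.0213/42

1.1672


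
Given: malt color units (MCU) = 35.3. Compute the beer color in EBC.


SRM = 1.4922·MCU^0.6859;  EBC = SRM·1.97
SRM = 1.4922·35.3^0.6859 = 17.1967
EBC = 17.1967·1.97

33.8775 EBC


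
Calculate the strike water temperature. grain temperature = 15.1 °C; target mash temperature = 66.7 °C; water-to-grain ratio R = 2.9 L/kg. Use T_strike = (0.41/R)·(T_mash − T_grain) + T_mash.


T_strike = (0.41/2.9)·(66.7 − 15.1) + 66.7

73.9952 °C


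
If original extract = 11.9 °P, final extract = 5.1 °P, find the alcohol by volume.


SG = 259/(259 − P);  ABV = (OG − FG)·131.25
OG = 259/(259 − 11.9) = 1.0482
FG = 259/(259 − 5.1) = 1.0201
ABV = (1.0482 − 1.0201)·131.25

3.6844 % ABV


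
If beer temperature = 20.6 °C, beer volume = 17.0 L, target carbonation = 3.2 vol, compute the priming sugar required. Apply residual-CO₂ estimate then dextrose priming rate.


residual = 14.695·(0.01821 + 0.09011·e^(−0.04·T));  sugar = (target − residual)·4.0·V
residual = 14.695·(0.01821 + 0.09011·e^(−0.04·20.6)) = 0.8485
sugar = (3.2 − 0.8485)·4.0·17.0

159.9039 g


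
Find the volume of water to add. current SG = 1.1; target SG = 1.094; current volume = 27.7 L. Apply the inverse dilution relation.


V_water = V·((SG_curr − 1)/(SG_target − 1) − 1)
V_water = 27.7·((1.1 − 1)/(1.094 − 1) − 1)

1.7681 L


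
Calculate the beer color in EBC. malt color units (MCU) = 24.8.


SRM = 1.4922·MCU^0.6859;  EBC = SRM·1.97
SRM = 1.4922·24.8^0.6859 = 13.4984
EBC = 13.4984·1.97

26.5918 EBC


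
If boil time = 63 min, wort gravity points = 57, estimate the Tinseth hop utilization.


U = 1.65·0.000125^(GP/1000) · (1 − e^(−0.04·t))/4.15
bigness = 1.65·0.000125^(57/1000) = 0.9886
boil_factor = (1 − e^(−0.04·63))/4.15 = 0.2216
U = 0.9886 · 0.2216

0.2190


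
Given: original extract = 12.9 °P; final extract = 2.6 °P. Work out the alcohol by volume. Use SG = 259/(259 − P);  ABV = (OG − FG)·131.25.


OG = 259/(259 − 12.9) = 1.0524
FG = 259/(259 − 2.6) = 1.0101
ABV = (1.0524 − 1.0101)·131.25

5.5489 % ABV


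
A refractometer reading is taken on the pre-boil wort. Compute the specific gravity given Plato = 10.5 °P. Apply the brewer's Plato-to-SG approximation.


SG = 259/(259 − P)
SG = 259/(259 − 10.5)

1.0423


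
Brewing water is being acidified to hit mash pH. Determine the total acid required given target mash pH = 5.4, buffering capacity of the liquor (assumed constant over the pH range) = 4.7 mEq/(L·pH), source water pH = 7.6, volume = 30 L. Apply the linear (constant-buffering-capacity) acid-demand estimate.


acid = buffering capacity · (pH_source − pH_target) · V
acid = 4.7 · (7.6 − 5.4) · 30

310.2000 mEq


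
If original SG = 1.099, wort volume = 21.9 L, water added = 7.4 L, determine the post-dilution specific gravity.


SG_new = 1 + (SG_old − 1)·V_old/(V_old + V_water)
pts = (1.099 − 1)·1000·21.9/(21.9 + 7.4) = 73.9966
SG_new = 1 + 73.9966/1000

1.0740


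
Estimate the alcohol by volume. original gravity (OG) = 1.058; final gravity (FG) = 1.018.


ABV = (OG − FG) · 131.25
ABV = (1.058 − 1.018) · 131.25

5.2500 % ABV


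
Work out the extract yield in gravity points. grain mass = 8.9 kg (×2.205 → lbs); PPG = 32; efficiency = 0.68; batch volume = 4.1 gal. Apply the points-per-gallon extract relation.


points = lbs × PPG × eff / vol
lbs = 8.9 × 2.205 = 19.6245
points = 19.6245 × 32 × 0.68 / 4.1

104.1534 points


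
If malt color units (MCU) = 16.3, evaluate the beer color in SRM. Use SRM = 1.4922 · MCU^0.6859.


SRM = 1.4922 · 16.3^0.6859

10.1220 SRM


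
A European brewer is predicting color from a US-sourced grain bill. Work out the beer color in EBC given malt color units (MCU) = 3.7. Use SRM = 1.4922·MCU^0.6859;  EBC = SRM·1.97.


SRM = 1.4922·3.7^0.6859 = 3.6606
EBC = 3.6606·1.97

7.2115 EBC


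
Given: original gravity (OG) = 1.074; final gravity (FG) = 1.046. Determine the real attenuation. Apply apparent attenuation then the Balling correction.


AA = (OG−FG)/(OG−1)·100;  RA = AA·0.8192
AA = (1.074 − 1.046)/(1.074 − 1)·100 = 37.8378
RA = 37.8378·0.8192

30.9968 %


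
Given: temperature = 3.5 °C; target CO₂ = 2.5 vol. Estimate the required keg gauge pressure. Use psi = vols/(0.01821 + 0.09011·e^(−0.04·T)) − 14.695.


psi = 2.5/(0.01821 + 0.09011·e^(−0.04·3.5)) − 14.695

11.1989 psi


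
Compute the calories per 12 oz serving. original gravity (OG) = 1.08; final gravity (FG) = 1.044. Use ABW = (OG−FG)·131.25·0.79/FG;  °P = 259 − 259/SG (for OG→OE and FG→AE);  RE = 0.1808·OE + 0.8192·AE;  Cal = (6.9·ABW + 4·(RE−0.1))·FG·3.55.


ABW = (1.08 − 1.044)·131.25·0.79/1.044 = 3.5754
OE = 259 − 259/1.08 = 19.1852 °P
AE = 259 − 259/1.044 = 10.9157 °P
RE = 0.1808·19.1852 + 0.8192·10.9157 = 12.4108 °P
Cal = (6.9·3.5754 + 4·(12.4108−0.1))·1.044·3.55

273.9393 kcal


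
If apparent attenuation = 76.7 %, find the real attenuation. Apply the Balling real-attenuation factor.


RA = AA · 0.8192
RA = 76.7 · 0.8192

62.8326 %


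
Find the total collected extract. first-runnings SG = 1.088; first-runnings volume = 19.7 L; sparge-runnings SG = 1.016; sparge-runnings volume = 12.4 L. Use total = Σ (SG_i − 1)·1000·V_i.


first = (1.088 − 1)·1000·19.7 = 1733.6000
sparge = (1.016 − 1)·1000·12.4 = 198.4000
total = 1733.6000 + 198.4000

1932.0000 gravity·L


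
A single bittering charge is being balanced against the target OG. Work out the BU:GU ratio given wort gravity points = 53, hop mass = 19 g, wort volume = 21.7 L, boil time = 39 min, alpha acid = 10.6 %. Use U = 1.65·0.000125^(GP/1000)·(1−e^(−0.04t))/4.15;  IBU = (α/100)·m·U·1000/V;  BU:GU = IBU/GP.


U = 1.65·0.000125^(53/1000)·(1−e^(−0.04·39))/4.15 = 0.1950
IBU = (10.6/100)·19·0.1950·1000/21.7 = 18.1019
BU:GU = 18.1019/53

0.3415


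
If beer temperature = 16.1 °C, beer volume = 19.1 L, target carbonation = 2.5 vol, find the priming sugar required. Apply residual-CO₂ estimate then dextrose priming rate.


residual = 14.695·(0.01821 + 0.09011·e^(−0.04·T));  sugar = (target − residual)·4.0·V
residual = 14.695·(0.01821 + 0.09011·e^(−0.04·16.1)) = 0.9630
sugar = (2.5 − 0.9630)·4.0·19.1

117.4244 g


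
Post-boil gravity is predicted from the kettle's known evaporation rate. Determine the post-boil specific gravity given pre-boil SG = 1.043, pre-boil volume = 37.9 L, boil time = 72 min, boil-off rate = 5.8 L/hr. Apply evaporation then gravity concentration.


V_post = V_pre − rate·(t/60);  SG_post = 1 + (SG_pre−1)·V_pre/V_post
V_post = 37.9 − 5.8·(72/60) = 30.9400
SG_post = 1 + (1.043 − 1)·37.9/30.9400

1.0527


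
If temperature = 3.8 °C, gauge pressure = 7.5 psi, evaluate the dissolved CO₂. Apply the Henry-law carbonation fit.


vols = (P + 14.695)·(0.01821 + 0.09011·e^(−0.04·T))
vols = (7.5 + 14.695)·(0.01821 + 0.09011·e^(−0.04·3.8))

2.1221 volumes


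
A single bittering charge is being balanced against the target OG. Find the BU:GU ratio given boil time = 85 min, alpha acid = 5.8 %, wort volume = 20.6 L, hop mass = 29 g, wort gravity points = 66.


U = 1.65·0.000125^(GP/1000)·(1−e^(−0.04t))/4.15;  IBU = (α/100)·m·U·1000/V;  BU:GU = IBU/GP
U = 1.65·0.000125^(66/1000)·(1−e^(−0.04·85))/4.15 = 0.2124
IBU = (5.8/100)·29·0.2124·1000/20.6 = 17.3400
BU:GU = 17.3400/66

0.2627


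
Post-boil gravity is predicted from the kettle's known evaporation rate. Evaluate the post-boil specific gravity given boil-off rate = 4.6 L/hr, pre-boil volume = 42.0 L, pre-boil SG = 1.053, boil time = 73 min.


V_post = V_pre − rate·(t/60);  SG_post = 1 + (SG_pre−1)·V_pre/V_post
V_post = 42.0 − 4.6·(73/60) = 36.4033
SG_post = 1 + (1.053 − 1)·42.0/36.4033

1.0611


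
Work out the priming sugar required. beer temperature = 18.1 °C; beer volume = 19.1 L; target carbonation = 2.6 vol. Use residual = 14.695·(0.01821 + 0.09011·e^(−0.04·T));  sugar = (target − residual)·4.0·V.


residual = 14.695·(0.01821 + 0.09011·e^(−0.04·18.1)) = 0.9096
sugar = (2.6 − 0.9096)·4.0·19.1

129.1493 g


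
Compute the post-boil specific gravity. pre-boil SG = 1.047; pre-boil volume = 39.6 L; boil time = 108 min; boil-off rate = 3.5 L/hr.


V_post = V_pre − rate·(t/60);  SG_post = 1 + (SG_pre−1)·V_pre/V_post
V_post = 39.6 − 3.5·(108/60) = 33.3000
SG_post = 1 + (1.047 − 1)·39.6/33.3000

1.0559


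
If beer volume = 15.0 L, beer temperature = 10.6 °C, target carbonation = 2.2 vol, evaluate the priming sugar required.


residual = 14.695·(0.01821 + 0.09011·e^(−0.04·T));  sugar = (target − residual)·4.0·V
residual = 14.695·(0.01821 + 0.09011·e^(−0.04·10.6)) = 1.1342
sugar = (2.2 − 1.1342)·4.0·15.0

63.9503 g


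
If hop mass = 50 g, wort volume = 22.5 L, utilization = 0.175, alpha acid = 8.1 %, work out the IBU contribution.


IBU = (α/100)·mass·U·1000 / V
IBU = (8.1/100)·50·0.175·1000 / 22.5

31.5000 IBU


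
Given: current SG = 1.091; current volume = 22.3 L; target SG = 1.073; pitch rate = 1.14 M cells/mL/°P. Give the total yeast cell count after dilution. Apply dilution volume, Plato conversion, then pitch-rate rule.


V_w = V·((SG_c−1)/(SG_t−1)−1);  °P = 259 − 259/SG_t;  cells = rate·(V+V_w)·°P
V_w = 22.3·((1.091−1)/(1.073−1)−1) = 5.4986
V_final = 22.3 + 5.4986 = 27.7986
°P = 259 − 259/1.073 = 17.6207
cells = 1.14·27.7986·17.6207

558.4074 billion cells


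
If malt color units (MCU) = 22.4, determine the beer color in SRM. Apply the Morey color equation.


SRM = 1.4922 · MCU^0.6859
SRM = 1.4922 · 22.4^0.6859

12.5882 SRM


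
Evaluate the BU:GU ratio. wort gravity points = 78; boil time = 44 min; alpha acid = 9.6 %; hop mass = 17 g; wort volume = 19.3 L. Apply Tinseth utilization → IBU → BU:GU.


U = 1.65·0.000125^(GP/1000)·(1−e^(−0.04t))/4.15;  IBU = (α/100)·m·U·1000/V;  BU:GU = IBU/GP
U = 1.65·0.000125^(78/1000)·(1−e^(−0.04·44))/4.15 = 0.1633
IBU = (9.6/100)·17·0.1633·1000/19.3 = 13.8091
BU:GU = 13.8091/78

0.1770


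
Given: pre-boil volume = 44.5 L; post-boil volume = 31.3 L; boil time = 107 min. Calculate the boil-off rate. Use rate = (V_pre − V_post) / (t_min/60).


rate = (44.5 − 31.3) / (107/60)

7.4019 L/hr


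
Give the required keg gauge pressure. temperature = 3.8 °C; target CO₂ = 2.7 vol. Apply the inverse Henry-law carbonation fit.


psi = vols/(0.01821 + 0.09011·e^(−0.04·T)) − 14.695
psi = 2.7/(0.01821 + 0.09011·e^(−0.04·3.8)) − 14.695

13.5437 psi


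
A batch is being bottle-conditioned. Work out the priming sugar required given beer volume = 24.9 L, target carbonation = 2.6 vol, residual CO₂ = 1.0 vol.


sugar = (target − residual)·4.0·V
sugar = (2.6 − 1.0)·4.0·24.9

159.3600 g


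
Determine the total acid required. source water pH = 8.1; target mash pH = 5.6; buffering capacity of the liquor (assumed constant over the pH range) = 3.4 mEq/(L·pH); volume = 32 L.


acid = buffering capacity · (pH_source − pH_target) · V
acid = 3.4 · (8.1 − 5.6) · 32

272.0000 mEq


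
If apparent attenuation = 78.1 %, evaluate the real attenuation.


RA = AA · 0.8192
RA = 78.1 · 0.8192

63.9795 %


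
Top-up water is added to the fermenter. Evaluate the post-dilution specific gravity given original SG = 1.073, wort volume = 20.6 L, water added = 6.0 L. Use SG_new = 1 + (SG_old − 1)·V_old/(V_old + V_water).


pts = (1.073 − 1)·1000·20.6/(20.6 + 6.0) = 56.5338
SG_new = 1 + 56.5338/1000

1.0565


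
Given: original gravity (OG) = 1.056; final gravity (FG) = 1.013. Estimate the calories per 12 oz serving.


ABW = (OG−FG)·131.25·0.79/FG;  °P = 259 − 259/SG (for OG→OE and FG→AE);  RE = 0.1808·OE + 0.8192·AE;  Cal = (6.9·ABW + 4·(RE−0.1))·FG·3.55
ABW = (1.056 − 1.013)·131.25·0.79/1.013 = 4.4013
OE = 259 − 259/1.056 = 13.7348 °P
AE = 259 − 259/1.013 = 3.3238 °P
RE = 0.1808·13.7348 + 0.8192·3.3238 = 5.2061 °P
Cal = (6.9·4.4013 + 4·(5.2061−0.1))·1.013·3.55

182.6618 kcal


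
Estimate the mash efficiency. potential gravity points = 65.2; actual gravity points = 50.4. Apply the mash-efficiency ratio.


efficiency = actual / potential × 100
efficiency = 50.4 / 65.2 × 100

77.3006 %


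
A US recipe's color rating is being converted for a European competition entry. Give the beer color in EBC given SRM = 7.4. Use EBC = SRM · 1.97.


EBC = 7.4 · 1.97

14.5780 EBC


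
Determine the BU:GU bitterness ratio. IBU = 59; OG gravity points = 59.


BU:GU = IBU / OG_points
BU:GU = 59 / 59

1.0000


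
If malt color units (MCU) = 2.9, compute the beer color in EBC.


SRM = 1.4922·MCU^0.6859;  EBC = SRM·1.97
SRM = 1.4922·2.9^0.6859 = 3.0973
EBC = 3.0973·1.97

6.1017 EBC


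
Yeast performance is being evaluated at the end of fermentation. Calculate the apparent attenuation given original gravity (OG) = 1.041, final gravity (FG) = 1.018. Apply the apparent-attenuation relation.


AA = (OG − FG)/(OG − 1) · 100
AA = (1.041 − 1.018)/(1.041 − 1) · 100

56.0976 %


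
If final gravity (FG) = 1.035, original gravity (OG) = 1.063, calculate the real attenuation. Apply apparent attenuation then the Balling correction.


AA = (OG−FG)/(OG−1)·100;  RA = AA·0.8192
AA = (1.063 − 1.035)/(1.063 − 1)·100 = 44.4444
RA = 44.4444·0.8192

36.4089 %


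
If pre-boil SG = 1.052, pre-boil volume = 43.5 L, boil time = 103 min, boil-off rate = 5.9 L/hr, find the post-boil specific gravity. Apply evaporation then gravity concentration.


V_post = V_pre − rate·(t/60);  SG_post = 1 + (SG_pre−1)·V_pre/V_post
V_post = 43.5 − 5.9·(103/60) = 33.3717
SG_post = 1 + (1.052 − 1)·43.5/33.3717

1.0678


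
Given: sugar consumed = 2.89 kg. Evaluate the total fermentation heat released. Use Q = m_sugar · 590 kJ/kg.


Q = 2.89 · 590

1705.1000 kJ


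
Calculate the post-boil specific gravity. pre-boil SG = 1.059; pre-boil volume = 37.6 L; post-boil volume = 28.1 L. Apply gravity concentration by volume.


SG_post = 1 + (SG_pre − 1)·V_pre/V_post
pts_pre = (1.059 − 1)·1000 = 59.0000
pts_post = 59.0000·37.6/28.1 = 78.9466
SG_post = 1 + 78.9466/1000

1.0789


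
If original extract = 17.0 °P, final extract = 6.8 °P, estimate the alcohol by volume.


SG = 259/(259 − P);  ABV = (OG − FG)·131.25
OG = 259/(259 − 17.0) = 1.0702
FG = 259/(259 − 6.8) = 1.0270
ABV = (1.0702 − 1.0270)·131.25

5.6812 % ABV


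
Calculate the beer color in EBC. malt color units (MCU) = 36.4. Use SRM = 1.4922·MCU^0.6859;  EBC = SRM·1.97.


SRM = 1.4922·36.4^0.6859 = 17.5625
EBC = 17.5625·1.97

34.5981 EBC


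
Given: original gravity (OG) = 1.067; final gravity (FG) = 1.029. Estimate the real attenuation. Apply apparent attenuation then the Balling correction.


AA = (OG−FG)/(OG−1)·100;  RA = AA·0.8192
AA = (1.067 − 1.029)/(1.067 − 1)·100 = 56.7164
RA = 56.7164·0.8192

46.4621 %


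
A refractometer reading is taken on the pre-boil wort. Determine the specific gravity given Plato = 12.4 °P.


SG = 259/(259 − P)
SG = 259/(259 − 12.4)

1.0503


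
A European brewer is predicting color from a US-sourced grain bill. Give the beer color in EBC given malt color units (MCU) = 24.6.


SRM = 1.4922·MCU^0.6859;  EBC = SRM·1.97
SRM = 1.4922·24.6^0.6859 = 13.4236
EBC = 13.4236·1.97

26.4445 EBC


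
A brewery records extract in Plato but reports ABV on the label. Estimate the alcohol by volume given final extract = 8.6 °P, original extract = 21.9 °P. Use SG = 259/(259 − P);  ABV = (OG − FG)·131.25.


OG = 259/(259 − 21.9) = 1.0924
FG = 259/(259 − 8.6) = 1.0343
ABV = (1.0924 − 1.0343)·131.25

7.6153 % ABV


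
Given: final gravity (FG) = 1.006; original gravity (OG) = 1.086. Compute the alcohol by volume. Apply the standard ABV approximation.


ABV = (OG − FG) · 131.25
ABV = (1.086 − 1.006) · 131.25

10.5000 % ABV


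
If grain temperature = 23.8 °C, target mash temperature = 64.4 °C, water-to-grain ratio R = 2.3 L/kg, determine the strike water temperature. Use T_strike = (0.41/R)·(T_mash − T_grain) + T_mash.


T_strike = (0.41/2.3)·(64.4 − 23.8) + 64.4

71.6374 °C


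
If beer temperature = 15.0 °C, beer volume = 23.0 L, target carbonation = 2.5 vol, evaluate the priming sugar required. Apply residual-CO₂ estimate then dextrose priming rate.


residual = 14.695·(0.01821 + 0.09011·e^(−0.04·T));  sugar = (target − residual)·4.0·V
residual = 14.695·(0.01821 + 0.09011·e^(−0.04·15.0)) = 0.9943
sugar = (2.5 − 0.9943)·4.0·23.0

138.5231 g


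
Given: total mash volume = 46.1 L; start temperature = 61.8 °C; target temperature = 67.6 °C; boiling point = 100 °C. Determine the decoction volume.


V_dec = V_total·(T_target − T_start)/(T_boil − T_start)
V_dec = 46.1·(67.6 − 61.8)/(100 − 61.8)

6.9995 L


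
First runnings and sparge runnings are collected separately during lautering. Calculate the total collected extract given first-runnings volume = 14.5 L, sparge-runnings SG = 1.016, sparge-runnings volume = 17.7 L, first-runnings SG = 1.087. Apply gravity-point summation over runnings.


total = Σ (SG_i − 1)·1000·V_i
first = (1.087 − 1)·1000·14.5 = 1261.5000
sparge = (1.016 − 1)·1000·17.7 = 283.2000
total = 1261.5000 + 283.2000

1544.7000 gravity·L


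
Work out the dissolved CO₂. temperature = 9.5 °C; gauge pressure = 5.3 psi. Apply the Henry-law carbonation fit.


vols = (P + 14.695)·(0.01821 + 0.09011·e^(−0.04·T))
vols = (5.3 + 14.695)·(0.01821 + 0.09011·e^(−0.04·9.5))

1.5963 volumes


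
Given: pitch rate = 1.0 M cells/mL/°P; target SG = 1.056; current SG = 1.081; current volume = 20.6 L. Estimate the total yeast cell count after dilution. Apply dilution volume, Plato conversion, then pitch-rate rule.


V_w = V·((SG_c−1)/(SG_t−1)−1);  °P = 259 − 259/SG_t;  cells = rate·(V+V_w)·°P
V_w = 20.6·((1.081−1)/(1.056−1)−1) = 9.1964
V_final = 20.6 + 9.1964 = 29.7964
°P = 259 − 259/1.056 = 13.7348
cells = 1.0·29.7964·13.7348

409.2494 billion cells


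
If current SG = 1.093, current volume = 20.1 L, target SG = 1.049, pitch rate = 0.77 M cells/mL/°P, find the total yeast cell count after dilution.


V_w = V·((SG_c−1)/(SG_t−1)−1);  °P = 259 − 259/SG_t;  cells = rate·(V+V_w)·°P
V_w = 20.1·((1.093−1)/(1.049−1)−1) = 18.0490
V_final = 20.1 + 18.0490 = 38.1490
°P = 259 − 259/1.049 = 12.0982
cells = 0.77·38.1490·12.0982

355.3808 billion cells


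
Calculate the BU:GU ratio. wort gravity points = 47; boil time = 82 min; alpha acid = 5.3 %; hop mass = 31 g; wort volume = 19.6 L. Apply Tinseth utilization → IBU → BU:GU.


U = 1.65·0.000125^(GP/1000)·(1−e^(−0.04t))/4.15;  IBU = (α/100)·m·U·1000/V;  BU:GU = IBU/GP
U = 1.65·0.000125^(47/1000)·(1−e^(−0.04·82))/4.15 = 0.2508
IBU = (5.3/100)·31·0.2508·1000/19.6 = 21.0240
BU:GU = 21.0240/47

0.4473


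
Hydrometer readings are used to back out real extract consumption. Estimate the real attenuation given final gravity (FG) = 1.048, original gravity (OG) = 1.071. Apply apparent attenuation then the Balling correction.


AA = (OG−FG)/(OG−1)·100;  RA = AA·0.8192
AA = (1.071 − 1.048)/(1.071 − 1)·100 = 32.3944
RA = 32.3944·0.8192

26.5375 %


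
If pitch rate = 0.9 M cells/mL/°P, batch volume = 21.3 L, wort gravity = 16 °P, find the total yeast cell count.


cells (billions) = rate · V_L · °P
cells = 0.9 · 21.3 · 16

306.7200 billion cells


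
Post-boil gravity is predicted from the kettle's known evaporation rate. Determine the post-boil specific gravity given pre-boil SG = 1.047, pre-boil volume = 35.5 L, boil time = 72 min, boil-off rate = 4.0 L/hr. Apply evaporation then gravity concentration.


V_post = V_pre − rate·(t/60);  SG_post = 1 + (SG_pre−1)·V_pre/V_post
V_post = 35.5 − 4.0·(72/60) = 30.7000
SG_post = 1 + (1.047 − 1)·35.5/30.7000

1.0543


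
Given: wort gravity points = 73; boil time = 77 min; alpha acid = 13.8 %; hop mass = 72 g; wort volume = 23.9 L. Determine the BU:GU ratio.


U = 1.65·0.000125^(GP/1000)·(1−e^(−0.04t))/4.15;  IBU = (α/100)·m·U·1000/V;  BU:GU = IBU/GP
U = 1.65·0.000125^(73/1000)·(1−e^(−0.04·77))/4.15 = 0.1968
IBU = (13.8/100)·72·0.1968·1000/23.9 = 81.8259
BU:GU = 81.8259/73

1.1209


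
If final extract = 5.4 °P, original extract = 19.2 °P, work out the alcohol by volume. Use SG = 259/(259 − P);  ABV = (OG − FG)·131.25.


OG = 259/(259 − 19.2) = 1.0801
FG = 259/(259 − 5.4) = 1.0213
ABV = (1.0801 − 1.0213)·131.25

7.7140 % ABV


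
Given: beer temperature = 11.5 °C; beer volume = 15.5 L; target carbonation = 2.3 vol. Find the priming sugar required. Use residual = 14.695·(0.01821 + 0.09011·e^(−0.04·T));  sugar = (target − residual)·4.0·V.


residual = 14.695·(0.01821 + 0.09011·e^(−0.04·11.5)) = 1.1035
sugar = (2.3 − 1.1035)·4.0·15.5

74.1817 g


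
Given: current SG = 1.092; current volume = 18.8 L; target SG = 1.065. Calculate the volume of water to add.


V_water = V·((SG_curr − 1)/(SG_target − 1) − 1)
V_water = 18.8·((1.092 − 1)/(1.065 − 1) − 1)

7.8092 L


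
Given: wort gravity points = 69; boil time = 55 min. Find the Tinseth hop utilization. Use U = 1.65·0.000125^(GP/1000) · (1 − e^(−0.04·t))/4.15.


bigness = 1.65·0.000125^(69/1000) = 0.8875
boil_factor = (1 − e^(−0.04·55))/4.15 = 0.2143
U = 0.8875 · 0.2143

0.1902


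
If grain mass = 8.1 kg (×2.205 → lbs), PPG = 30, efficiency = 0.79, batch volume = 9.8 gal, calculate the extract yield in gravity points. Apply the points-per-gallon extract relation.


points = lbs × PPG × eff / vol
lbs = 8.1 × 2.205 = 17.8605
points = 17.8605 × 30 × 0.79 / 9.8

43.1932 points


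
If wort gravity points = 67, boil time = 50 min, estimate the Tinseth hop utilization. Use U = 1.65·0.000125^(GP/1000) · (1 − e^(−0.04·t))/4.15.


bigness = 1.65·0.000125^(67/1000) = 0.9036
boil_factor = (1 − e^(−0.04·50))/4.15 = 0.2084
U = 0.9036 · 0.2084

0.1883


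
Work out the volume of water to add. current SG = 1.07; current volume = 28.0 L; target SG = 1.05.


V_water = V·((SG_curr − 1)/(SG_target − 1) − 1)
V_water = 28.0·((1.07 − 1)/(1.05 − 1) − 1)

11.2000 L


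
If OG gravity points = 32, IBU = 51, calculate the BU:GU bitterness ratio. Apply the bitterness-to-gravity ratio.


BU:GU = IBU / OG_points
BU:GU = 51 / 32

1.5938


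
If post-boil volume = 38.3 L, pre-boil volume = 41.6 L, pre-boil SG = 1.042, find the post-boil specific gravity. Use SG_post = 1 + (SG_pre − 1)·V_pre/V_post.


pts_pre = (1.042 − 1)·1000 = 42.0000
pts_post = 42.0000·41.6/38.3 = 45.6188
SG_post = 1 + 45.6188/1000

1.0456


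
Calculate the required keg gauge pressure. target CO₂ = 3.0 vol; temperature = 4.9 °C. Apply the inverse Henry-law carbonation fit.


psi = vols/(0.01821 + 0.09011·e^(−0.04·T)) − 14.695
psi = 3.0/(0.01821 + 0.09011·e^(−0.04·4.9)) − 14.695

17.8142 psi


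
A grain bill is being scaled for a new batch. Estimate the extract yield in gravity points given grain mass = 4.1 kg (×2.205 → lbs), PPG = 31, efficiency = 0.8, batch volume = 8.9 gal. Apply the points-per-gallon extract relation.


points = lbs × PPG × eff / vol
lbs = 4.1 × 2.205 = 9.0405
points = 9.0405 × 31 × 0.8 / 8.9

25.1915 points


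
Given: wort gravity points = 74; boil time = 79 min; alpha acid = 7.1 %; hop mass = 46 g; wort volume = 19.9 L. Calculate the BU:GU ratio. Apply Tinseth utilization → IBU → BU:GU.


U = 1.65·0.000125^(GP/1000)·(1−e^(−0.04t))/4.15;  IBU = (α/100)·m·U·1000/V;  BU:GU = IBU/GP
U = 1.65·0.000125^(74/1000)·(1−e^(−0.04·79))/4.15 = 0.1958
IBU = (7.1/100)·46·0.1958·1000/19.9 = 32.1324
BU:GU = 32.1324/74

0.4342


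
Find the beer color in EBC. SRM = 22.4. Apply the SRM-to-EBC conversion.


EBC = SRM · 1.97
EBC = 22.4 · 1.97

44.1280 EBC


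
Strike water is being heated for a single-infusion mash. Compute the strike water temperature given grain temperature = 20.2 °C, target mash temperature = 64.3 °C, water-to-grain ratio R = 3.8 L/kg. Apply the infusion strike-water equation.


T_strike = (0.41/R)·(T_mash − T_grain) + T_mash
T_strike = (0.41/3.8)·(64.3 − 20.2) + 64.3

69.0582 °C


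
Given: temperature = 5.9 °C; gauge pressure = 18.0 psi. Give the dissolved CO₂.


vols = (P + 14.695)·(0.01821 + 0.09011·e^(−0.04·T))
vols = (18.0 + 14.695)·(0.01821 + 0.09011·e^(−0.04·5.9))

2.9222 volumes


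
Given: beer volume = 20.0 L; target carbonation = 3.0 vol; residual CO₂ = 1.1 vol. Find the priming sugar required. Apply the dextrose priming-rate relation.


sugar = (target − residual)·4.0·V
sugar = (3.0 − 1.1)·4.0·20.0

152.0000 g


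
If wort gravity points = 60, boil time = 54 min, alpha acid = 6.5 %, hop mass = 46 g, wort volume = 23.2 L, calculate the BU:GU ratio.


U = 1.65·0.000125^(GP/1000)·(1−e^(−0.04t))/4.15;  IBU = (α/100)·m·U·1000/V;  BU:GU = IBU/GP
U = 1.65·0.000125^(60/1000)·(1−e^(−0.04·54))/4.15 = 0.2051
IBU = (6.5/100)·46·0.2051·1000/23.2 = 26.4373
BU:GU = 26.4373/60

0.4406


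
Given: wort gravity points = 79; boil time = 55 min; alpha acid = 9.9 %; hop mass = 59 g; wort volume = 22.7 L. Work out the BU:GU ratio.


U = 1.65·0.000125^(GP/1000)·(1−e^(−0.04t))/4.15;  IBU = (α/100)·m·U·1000/V;  BU:GU = IBU/GP
U = 1.65·0.000125^(79/1000)·(1−e^(−0.04·55))/4.15 = 0.1738
IBU = (9.9/100)·59·0.1738·1000/22.7 = 44.7251
BU:GU = 44.7251/79

0.5661


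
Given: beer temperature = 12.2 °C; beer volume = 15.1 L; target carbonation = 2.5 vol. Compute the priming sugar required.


residual = 14.695·(0.01821 + 0.09011·e^(−0.04·T));  sugar = (target − residual)·4.0·V
residual = 14.695·(0.01821 + 0.09011·e^(−0.04·12.2)) = 1.0804
sugar = (2.5 − 1.0804)·4.0·15.1

85.7415 g


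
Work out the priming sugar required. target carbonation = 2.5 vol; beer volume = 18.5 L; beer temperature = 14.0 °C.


residual = 14.695·(0.01821 + 0.09011·e^(−0.04·T));  sugar = (target − residual)·4.0·V
residual = 14.695·(0.01821 + 0.09011·e^(−0.04·14.0)) = 1.0240
sugar = (2.5 − 1.0240)·4.0·18.5

109.2261 g


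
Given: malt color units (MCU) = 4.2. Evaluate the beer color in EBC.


SRM = 1.4922·MCU^0.6859;  EBC = SRM·1.97
SRM = 1.4922·4.2^0.6859 = 3.9931
EBC = 3.9931·1.97

7.8665 EBC


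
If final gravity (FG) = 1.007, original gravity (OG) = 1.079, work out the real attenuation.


AA = (OG−FG)/(OG−1)·100;  RA = AA·0.8192
AA = (1.079 − 1.007)/(1.079 − 1)·100 = 91.1392
RA = 91.1392·0.8192

74.6613 %


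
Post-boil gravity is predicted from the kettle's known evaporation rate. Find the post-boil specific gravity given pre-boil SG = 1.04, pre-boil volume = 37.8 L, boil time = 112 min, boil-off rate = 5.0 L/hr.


V_post = V_pre − rate·(t/60);  SG_post = 1 + (SG_pre−1)·V_pre/V_post
V_post = 37.8 − 5.0·(112/60) = 28.4667
SG_post = 1 + (1.04 − 1)·37.8/28.4667

1.0531


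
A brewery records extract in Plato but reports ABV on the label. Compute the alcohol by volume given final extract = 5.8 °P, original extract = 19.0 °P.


SG = 259/(259 − P);  ABV = (OG − FG)·131.25
OG = 259/(259 − 19.0) = 1.0792
FG = 259/(259 − 5.8) = 1.0229
ABV = (1.0792 − 1.0229)·131.25

7.3841 % ABV


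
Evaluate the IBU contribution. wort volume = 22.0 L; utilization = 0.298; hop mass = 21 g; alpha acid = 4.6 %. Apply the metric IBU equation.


IBU = (α/100)·mass·U·1000 / V
IBU = (4.6/100)·21·0.298·1000 / 22.0

13.0849 IBU


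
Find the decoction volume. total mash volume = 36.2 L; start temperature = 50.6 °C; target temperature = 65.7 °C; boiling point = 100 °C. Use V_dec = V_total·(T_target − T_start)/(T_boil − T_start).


V_dec = 36.2·(65.7 − 50.6)/(100 − 50.6)

11.0652 L


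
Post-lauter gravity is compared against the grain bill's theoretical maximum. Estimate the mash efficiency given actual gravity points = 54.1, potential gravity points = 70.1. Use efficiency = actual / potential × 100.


efficiency = 54.1 / 70.1 × 100

77.1755 %


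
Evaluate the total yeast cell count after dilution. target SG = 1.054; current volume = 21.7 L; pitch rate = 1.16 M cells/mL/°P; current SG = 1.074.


V_w = V·((SG_c−1)/(SG_t−1)−1);  °P = 259 − 259/SG_t;  cells = rate·(V+V_w)·°P
V_w = 21.7·((1.074−1)/(1.054−1)−1) = 8.0370
V_final = 21.7 + 8.0370 = 29.7370
°P = 259 − 259/1.054 = 13.2694
cells = 1.16·29.7370·13.2694

457.7292 billion cells


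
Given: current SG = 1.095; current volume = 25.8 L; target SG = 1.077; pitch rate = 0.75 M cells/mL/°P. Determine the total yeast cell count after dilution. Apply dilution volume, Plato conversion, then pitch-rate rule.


V_w = V·((SG_c−1)/(SG_t−1)−1);  °P = 259 − 259/SG_t;  cells = rate·(V+V_w)·°P
V_w = 25.8·((1.095−1)/(1.077−1)−1) = 6.0312
V_final = 25.8 + 6.0312 = 31.8312
°P = 259 − 259/1.077 = 18.5172
cells = 0.75·31.8312·18.5172

442.0675 billion cells


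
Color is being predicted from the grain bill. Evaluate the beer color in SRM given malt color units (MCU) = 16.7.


SRM = 1.4922 · MCU^0.6859
SRM = 1.4922 · 16.7^0.6859

10.2917 SRM


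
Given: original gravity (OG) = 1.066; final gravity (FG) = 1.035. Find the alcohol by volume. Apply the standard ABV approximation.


ABV = (OG − FG) · 131.25
ABV = (1.066 − 1.035) · 131.25

4.0688 % ABV


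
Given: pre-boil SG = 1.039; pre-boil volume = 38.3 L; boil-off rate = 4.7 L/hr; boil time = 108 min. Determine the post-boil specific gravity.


V_post = V_pre − rate·(t/60);  SG_post = 1 + (SG_pre−1)·V_pre/V_post
V_post = 38.3 − 4.7·(108/60) = 29.8400
SG_post = 1 + (1.039 − 1)·38.3/29.8400

1.0501


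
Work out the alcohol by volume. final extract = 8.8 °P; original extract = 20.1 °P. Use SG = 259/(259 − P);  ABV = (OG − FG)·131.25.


OG = 259/(259 − 20.1) = 1.0841
FG = 259/(259 − 8.8) = 1.0352
ABV = (1.0841 − 1.0352)·131.25

6.4265 % ABV


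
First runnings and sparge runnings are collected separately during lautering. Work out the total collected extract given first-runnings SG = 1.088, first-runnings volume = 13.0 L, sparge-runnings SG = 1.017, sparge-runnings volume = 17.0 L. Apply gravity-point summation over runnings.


total = Σ (SG_i − 1)·1000·V_i
first = (1.088 − 1)·1000·13.0 = 1144.0000
sparge = (1.017 − 1)·1000·17.0 = 289.0000
total = 1144.0000 + 289.0000

1433.0000 gravity·L


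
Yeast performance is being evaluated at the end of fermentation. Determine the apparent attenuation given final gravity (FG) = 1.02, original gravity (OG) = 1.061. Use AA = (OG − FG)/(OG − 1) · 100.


AA = (1.061 − 1.02)/(1.061 − 1) · 100

67.2131 %


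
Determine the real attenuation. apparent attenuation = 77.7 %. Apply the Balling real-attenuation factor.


RA = AA · 0.8192
RA = 77.7 · 0.8192

63.6518 %


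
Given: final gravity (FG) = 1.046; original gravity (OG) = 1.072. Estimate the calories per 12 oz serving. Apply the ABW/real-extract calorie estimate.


ABW = (OG−FG)·131.25·0.79/FG;  °P = 259 − 259/SG (for OG→OE and FG→AE);  RE = 0.1808·OE + 0.8192·AE;  Cal = (6.9·ABW + 4·(RE−0.1))·FG·3.55
ABW = (1.072 − 1.046)·131.25·0.79/1.046 = 2.5773
OE = 259 − 259/1.072 = 17.3955 °P
AE = 259 − 259/1.046 = 11.3901 °P
RE = 0.1808·17.3955 + 0.8192·11.3901 = 12.4758 °P
Cal = (6.9·2.5773 + 4·(12.4758−0.1))·1.046·3.55

249.8564 kcal
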